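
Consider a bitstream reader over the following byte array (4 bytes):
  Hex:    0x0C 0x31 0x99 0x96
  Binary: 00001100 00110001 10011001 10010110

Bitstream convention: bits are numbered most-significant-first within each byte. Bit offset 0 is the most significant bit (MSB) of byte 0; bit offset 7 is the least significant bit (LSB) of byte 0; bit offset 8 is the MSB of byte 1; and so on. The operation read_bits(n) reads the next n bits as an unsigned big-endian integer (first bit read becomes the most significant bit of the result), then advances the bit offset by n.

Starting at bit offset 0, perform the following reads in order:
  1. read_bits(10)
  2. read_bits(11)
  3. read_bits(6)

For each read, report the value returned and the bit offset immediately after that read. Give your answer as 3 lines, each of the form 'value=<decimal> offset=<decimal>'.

Answer: value=48 offset=10
value=1587 offset=21
value=12 offset=27

Derivation:
Read 1: bits[0:10] width=10 -> value=48 (bin 0000110000); offset now 10 = byte 1 bit 2; 22 bits remain
Read 2: bits[10:21] width=11 -> value=1587 (bin 11000110011); offset now 21 = byte 2 bit 5; 11 bits remain
Read 3: bits[21:27] width=6 -> value=12 (bin 001100); offset now 27 = byte 3 bit 3; 5 bits remain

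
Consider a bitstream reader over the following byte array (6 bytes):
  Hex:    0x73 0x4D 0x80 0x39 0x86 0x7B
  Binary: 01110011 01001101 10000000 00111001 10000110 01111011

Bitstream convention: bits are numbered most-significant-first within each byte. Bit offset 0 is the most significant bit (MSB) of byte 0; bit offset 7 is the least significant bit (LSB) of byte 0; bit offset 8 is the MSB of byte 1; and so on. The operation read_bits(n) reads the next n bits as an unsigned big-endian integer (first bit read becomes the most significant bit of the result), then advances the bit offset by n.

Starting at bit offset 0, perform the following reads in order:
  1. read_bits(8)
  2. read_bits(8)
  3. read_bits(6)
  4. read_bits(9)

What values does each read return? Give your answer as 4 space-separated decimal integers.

Answer: 115 77 32 28

Derivation:
Read 1: bits[0:8] width=8 -> value=115 (bin 01110011); offset now 8 = byte 1 bit 0; 40 bits remain
Read 2: bits[8:16] width=8 -> value=77 (bin 01001101); offset now 16 = byte 2 bit 0; 32 bits remain
Read 3: bits[16:22] width=6 -> value=32 (bin 100000); offset now 22 = byte 2 bit 6; 26 bits remain
Read 4: bits[22:31] width=9 -> value=28 (bin 000011100); offset now 31 = byte 3 bit 7; 17 bits remain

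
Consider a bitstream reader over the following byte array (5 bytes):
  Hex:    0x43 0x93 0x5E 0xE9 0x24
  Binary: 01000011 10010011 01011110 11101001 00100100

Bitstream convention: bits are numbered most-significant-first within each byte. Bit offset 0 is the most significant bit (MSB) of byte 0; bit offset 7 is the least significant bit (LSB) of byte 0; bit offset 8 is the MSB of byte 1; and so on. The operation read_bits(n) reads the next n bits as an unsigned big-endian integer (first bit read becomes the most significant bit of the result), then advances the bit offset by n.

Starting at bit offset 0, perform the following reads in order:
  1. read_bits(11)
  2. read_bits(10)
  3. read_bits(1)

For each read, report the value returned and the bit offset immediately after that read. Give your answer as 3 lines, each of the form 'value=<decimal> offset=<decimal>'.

Read 1: bits[0:11] width=11 -> value=540 (bin 01000011100); offset now 11 = byte 1 bit 3; 29 bits remain
Read 2: bits[11:21] width=10 -> value=619 (bin 1001101011); offset now 21 = byte 2 bit 5; 19 bits remain
Read 3: bits[21:22] width=1 -> value=1 (bin 1); offset now 22 = byte 2 bit 6; 18 bits remain

Answer: value=540 offset=11
value=619 offset=21
value=1 offset=22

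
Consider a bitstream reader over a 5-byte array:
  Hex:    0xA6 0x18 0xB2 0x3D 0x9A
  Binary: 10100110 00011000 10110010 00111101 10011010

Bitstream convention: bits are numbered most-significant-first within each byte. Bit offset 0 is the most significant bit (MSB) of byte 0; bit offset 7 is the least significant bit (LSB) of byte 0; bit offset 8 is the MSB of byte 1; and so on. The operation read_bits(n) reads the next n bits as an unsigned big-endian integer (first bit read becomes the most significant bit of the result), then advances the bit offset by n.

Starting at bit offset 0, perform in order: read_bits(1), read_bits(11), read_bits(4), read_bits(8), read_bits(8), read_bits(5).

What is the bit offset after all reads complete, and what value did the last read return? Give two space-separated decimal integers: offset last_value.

Answer: 37 19

Derivation:
Read 1: bits[0:1] width=1 -> value=1 (bin 1); offset now 1 = byte 0 bit 1; 39 bits remain
Read 2: bits[1:12] width=11 -> value=609 (bin 01001100001); offset now 12 = byte 1 bit 4; 28 bits remain
Read 3: bits[12:16] width=4 -> value=8 (bin 1000); offset now 16 = byte 2 bit 0; 24 bits remain
Read 4: bits[16:24] width=8 -> value=178 (bin 10110010); offset now 24 = byte 3 bit 0; 16 bits remain
Read 5: bits[24:32] width=8 -> value=61 (bin 00111101); offset now 32 = byte 4 bit 0; 8 bits remain
Read 6: bits[32:37] width=5 -> value=19 (bin 10011); offset now 37 = byte 4 bit 5; 3 bits remain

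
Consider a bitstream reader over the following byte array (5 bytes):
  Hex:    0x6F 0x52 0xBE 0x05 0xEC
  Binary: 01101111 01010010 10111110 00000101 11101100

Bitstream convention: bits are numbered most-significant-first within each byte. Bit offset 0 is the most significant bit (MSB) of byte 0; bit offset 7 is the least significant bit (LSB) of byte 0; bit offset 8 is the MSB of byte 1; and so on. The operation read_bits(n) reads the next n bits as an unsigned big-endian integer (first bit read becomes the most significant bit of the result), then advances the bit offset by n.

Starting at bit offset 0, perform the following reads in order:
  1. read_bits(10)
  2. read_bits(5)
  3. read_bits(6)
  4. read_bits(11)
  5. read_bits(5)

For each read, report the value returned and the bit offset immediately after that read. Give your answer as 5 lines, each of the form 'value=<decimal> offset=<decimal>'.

Answer: value=445 offset=10
value=9 offset=15
value=23 offset=21
value=1541 offset=32
value=29 offset=37

Derivation:
Read 1: bits[0:10] width=10 -> value=445 (bin 0110111101); offset now 10 = byte 1 bit 2; 30 bits remain
Read 2: bits[10:15] width=5 -> value=9 (bin 01001); offset now 15 = byte 1 bit 7; 25 bits remain
Read 3: bits[15:21] width=6 -> value=23 (bin 010111); offset now 21 = byte 2 bit 5; 19 bits remain
Read 4: bits[21:32] width=11 -> value=1541 (bin 11000000101); offset now 32 = byte 4 bit 0; 8 bits remain
Read 5: bits[32:37] width=5 -> value=29 (bin 11101); offset now 37 = byte 4 bit 5; 3 bits remain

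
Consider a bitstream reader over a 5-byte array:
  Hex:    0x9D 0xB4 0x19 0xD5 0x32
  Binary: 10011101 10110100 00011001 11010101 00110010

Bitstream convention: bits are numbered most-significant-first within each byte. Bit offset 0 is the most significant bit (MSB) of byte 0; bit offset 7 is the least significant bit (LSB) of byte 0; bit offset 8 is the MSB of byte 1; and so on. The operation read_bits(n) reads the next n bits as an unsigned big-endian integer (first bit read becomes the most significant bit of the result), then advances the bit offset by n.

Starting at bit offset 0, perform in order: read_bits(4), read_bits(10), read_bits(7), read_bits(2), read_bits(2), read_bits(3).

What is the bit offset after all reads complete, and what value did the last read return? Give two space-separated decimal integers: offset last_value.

Answer: 28 5

Derivation:
Read 1: bits[0:4] width=4 -> value=9 (bin 1001); offset now 4 = byte 0 bit 4; 36 bits remain
Read 2: bits[4:14] width=10 -> value=877 (bin 1101101101); offset now 14 = byte 1 bit 6; 26 bits remain
Read 3: bits[14:21] width=7 -> value=3 (bin 0000011); offset now 21 = byte 2 bit 5; 19 bits remain
Read 4: bits[21:23] width=2 -> value=0 (bin 00); offset now 23 = byte 2 bit 7; 17 bits remain
Read 5: bits[23:25] width=2 -> value=3 (bin 11); offset now 25 = byte 3 bit 1; 15 bits remain
Read 6: bits[25:28] width=3 -> value=5 (bin 101); offset now 28 = byte 3 bit 4; 12 bits remain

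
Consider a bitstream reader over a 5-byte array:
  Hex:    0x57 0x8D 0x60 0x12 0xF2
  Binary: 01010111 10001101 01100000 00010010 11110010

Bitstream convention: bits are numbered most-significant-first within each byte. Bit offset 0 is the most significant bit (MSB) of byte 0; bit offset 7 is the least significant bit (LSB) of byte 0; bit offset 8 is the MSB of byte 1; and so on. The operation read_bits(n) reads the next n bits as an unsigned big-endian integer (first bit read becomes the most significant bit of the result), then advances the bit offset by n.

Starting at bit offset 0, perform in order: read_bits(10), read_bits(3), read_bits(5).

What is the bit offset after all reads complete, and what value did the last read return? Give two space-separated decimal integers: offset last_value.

Answer: 18 21

Derivation:
Read 1: bits[0:10] width=10 -> value=350 (bin 0101011110); offset now 10 = byte 1 bit 2; 30 bits remain
Read 2: bits[10:13] width=3 -> value=1 (bin 001); offset now 13 = byte 1 bit 5; 27 bits remain
Read 3: bits[13:18] width=5 -> value=21 (bin 10101); offset now 18 = byte 2 bit 2; 22 bits remain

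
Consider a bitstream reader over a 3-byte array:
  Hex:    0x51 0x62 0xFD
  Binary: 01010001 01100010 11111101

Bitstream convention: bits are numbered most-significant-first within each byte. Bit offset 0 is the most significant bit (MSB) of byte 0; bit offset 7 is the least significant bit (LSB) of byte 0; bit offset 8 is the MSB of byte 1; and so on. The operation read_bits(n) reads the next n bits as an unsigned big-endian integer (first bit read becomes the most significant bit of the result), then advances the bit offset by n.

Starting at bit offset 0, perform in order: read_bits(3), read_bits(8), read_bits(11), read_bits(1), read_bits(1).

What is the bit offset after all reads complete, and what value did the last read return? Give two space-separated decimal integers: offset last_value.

Read 1: bits[0:3] width=3 -> value=2 (bin 010); offset now 3 = byte 0 bit 3; 21 bits remain
Read 2: bits[3:11] width=8 -> value=139 (bin 10001011); offset now 11 = byte 1 bit 3; 13 bits remain
Read 3: bits[11:22] width=11 -> value=191 (bin 00010111111); offset now 22 = byte 2 bit 6; 2 bits remain
Read 4: bits[22:23] width=1 -> value=0 (bin 0); offset now 23 = byte 2 bit 7; 1 bits remain
Read 5: bits[23:24] width=1 -> value=1 (bin 1); offset now 24 = byte 3 bit 0; 0 bits remain

Answer: 24 1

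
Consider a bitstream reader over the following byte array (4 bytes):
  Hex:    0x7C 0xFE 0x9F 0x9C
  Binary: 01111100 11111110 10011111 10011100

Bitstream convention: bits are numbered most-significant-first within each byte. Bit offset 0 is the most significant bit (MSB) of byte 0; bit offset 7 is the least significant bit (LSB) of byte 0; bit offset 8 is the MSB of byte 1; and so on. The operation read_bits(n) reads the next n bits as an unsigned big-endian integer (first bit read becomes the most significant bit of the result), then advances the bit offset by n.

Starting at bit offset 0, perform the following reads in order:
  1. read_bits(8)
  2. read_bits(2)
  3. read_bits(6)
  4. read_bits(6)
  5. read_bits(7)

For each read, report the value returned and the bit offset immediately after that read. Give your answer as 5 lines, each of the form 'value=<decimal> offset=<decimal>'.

Read 1: bits[0:8] width=8 -> value=124 (bin 01111100); offset now 8 = byte 1 bit 0; 24 bits remain
Read 2: bits[8:10] width=2 -> value=3 (bin 11); offset now 10 = byte 1 bit 2; 22 bits remain
Read 3: bits[10:16] width=6 -> value=62 (bin 111110); offset now 16 = byte 2 bit 0; 16 bits remain
Read 4: bits[16:22] width=6 -> value=39 (bin 100111); offset now 22 = byte 2 bit 6; 10 bits remain
Read 5: bits[22:29] width=7 -> value=115 (bin 1110011); offset now 29 = byte 3 bit 5; 3 bits remain

Answer: value=124 offset=8
value=3 offset=10
value=62 offset=16
value=39 offset=22
value=115 offset=29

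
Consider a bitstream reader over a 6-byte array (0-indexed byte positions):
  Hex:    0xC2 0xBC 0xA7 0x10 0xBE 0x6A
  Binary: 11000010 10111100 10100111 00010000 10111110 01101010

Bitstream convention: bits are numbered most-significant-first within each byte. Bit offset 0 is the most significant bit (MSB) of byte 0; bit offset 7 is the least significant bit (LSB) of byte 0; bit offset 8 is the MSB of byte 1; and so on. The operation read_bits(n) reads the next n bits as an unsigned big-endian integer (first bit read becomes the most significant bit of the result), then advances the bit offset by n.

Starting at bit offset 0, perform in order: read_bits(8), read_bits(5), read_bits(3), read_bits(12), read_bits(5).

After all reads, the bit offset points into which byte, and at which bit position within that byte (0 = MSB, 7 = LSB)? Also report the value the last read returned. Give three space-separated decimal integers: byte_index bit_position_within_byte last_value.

Answer: 4 1 1

Derivation:
Read 1: bits[0:8] width=8 -> value=194 (bin 11000010); offset now 8 = byte 1 bit 0; 40 bits remain
Read 2: bits[8:13] width=5 -> value=23 (bin 10111); offset now 13 = byte 1 bit 5; 35 bits remain
Read 3: bits[13:16] width=3 -> value=4 (bin 100); offset now 16 = byte 2 bit 0; 32 bits remain
Read 4: bits[16:28] width=12 -> value=2673 (bin 101001110001); offset now 28 = byte 3 bit 4; 20 bits remain
Read 5: bits[28:33] width=5 -> value=1 (bin 00001); offset now 33 = byte 4 bit 1; 15 bits remain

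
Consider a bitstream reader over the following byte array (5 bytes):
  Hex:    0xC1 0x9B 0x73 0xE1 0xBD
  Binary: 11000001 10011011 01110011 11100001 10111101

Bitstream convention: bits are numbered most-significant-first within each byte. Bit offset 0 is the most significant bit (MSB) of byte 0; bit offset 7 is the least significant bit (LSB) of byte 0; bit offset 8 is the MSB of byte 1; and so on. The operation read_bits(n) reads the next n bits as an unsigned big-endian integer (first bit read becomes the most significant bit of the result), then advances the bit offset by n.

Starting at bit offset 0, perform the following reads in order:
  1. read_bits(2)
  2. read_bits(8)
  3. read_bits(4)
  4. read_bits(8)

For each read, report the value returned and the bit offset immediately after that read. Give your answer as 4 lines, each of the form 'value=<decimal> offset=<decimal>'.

Read 1: bits[0:2] width=2 -> value=3 (bin 11); offset now 2 = byte 0 bit 2; 38 bits remain
Read 2: bits[2:10] width=8 -> value=6 (bin 00000110); offset now 10 = byte 1 bit 2; 30 bits remain
Read 3: bits[10:14] width=4 -> value=6 (bin 0110); offset now 14 = byte 1 bit 6; 26 bits remain
Read 4: bits[14:22] width=8 -> value=220 (bin 11011100); offset now 22 = byte 2 bit 6; 18 bits remain

Answer: value=3 offset=2
value=6 offset=10
value=6 offset=14
value=220 offset=22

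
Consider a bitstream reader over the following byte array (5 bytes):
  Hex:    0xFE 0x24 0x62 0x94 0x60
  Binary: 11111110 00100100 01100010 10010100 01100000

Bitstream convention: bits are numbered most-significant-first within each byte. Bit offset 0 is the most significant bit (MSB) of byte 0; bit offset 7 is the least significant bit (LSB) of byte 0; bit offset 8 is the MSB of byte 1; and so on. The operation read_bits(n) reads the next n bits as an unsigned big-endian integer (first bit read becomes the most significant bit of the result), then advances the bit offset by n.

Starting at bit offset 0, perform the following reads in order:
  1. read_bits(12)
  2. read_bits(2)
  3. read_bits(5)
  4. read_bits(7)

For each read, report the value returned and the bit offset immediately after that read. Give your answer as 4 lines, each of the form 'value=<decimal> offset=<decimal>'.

Read 1: bits[0:12] width=12 -> value=4066 (bin 111111100010); offset now 12 = byte 1 bit 4; 28 bits remain
Read 2: bits[12:14] width=2 -> value=1 (bin 01); offset now 14 = byte 1 bit 6; 26 bits remain
Read 3: bits[14:19] width=5 -> value=3 (bin 00011); offset now 19 = byte 2 bit 3; 21 bits remain
Read 4: bits[19:26] width=7 -> value=10 (bin 0001010); offset now 26 = byte 3 bit 2; 14 bits remain

Answer: value=4066 offset=12
value=1 offset=14
value=3 offset=19
value=10 offset=26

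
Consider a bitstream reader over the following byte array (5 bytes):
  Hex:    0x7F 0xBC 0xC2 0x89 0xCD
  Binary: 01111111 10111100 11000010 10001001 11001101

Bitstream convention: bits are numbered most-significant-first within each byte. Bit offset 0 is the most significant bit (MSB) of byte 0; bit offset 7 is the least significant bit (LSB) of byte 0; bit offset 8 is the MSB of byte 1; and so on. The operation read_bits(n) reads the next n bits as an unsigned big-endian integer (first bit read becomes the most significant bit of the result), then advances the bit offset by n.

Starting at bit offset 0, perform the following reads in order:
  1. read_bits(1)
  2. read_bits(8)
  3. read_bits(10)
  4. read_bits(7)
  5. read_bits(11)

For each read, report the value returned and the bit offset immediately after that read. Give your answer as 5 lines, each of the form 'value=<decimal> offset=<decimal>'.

Read 1: bits[0:1] width=1 -> value=0 (bin 0); offset now 1 = byte 0 bit 1; 39 bits remain
Read 2: bits[1:9] width=8 -> value=255 (bin 11111111); offset now 9 = byte 1 bit 1; 31 bits remain
Read 3: bits[9:19] width=10 -> value=486 (bin 0111100110); offset now 19 = byte 2 bit 3; 21 bits remain
Read 4: bits[19:26] width=7 -> value=10 (bin 0001010); offset now 26 = byte 3 bit 2; 14 bits remain
Read 5: bits[26:37] width=11 -> value=313 (bin 00100111001); offset now 37 = byte 4 bit 5; 3 bits remain

Answer: value=0 offset=1
value=255 offset=9
value=486 offset=19
value=10 offset=26
value=313 offset=37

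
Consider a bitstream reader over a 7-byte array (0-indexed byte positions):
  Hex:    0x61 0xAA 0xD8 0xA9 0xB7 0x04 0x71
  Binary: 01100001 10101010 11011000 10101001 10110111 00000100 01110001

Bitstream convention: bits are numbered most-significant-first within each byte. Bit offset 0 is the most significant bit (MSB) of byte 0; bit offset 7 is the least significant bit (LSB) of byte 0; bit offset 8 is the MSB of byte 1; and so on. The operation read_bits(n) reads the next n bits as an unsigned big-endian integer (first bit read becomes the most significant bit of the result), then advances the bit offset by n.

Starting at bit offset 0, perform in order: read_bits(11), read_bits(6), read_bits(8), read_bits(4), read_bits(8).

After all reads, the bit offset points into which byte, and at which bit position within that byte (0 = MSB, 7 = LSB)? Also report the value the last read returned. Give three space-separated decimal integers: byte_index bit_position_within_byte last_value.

Read 1: bits[0:11] width=11 -> value=781 (bin 01100001101); offset now 11 = byte 1 bit 3; 45 bits remain
Read 2: bits[11:17] width=6 -> value=21 (bin 010101); offset now 17 = byte 2 bit 1; 39 bits remain
Read 3: bits[17:25] width=8 -> value=177 (bin 10110001); offset now 25 = byte 3 bit 1; 31 bits remain
Read 4: bits[25:29] width=4 -> value=5 (bin 0101); offset now 29 = byte 3 bit 5; 27 bits remain
Read 5: bits[29:37] width=8 -> value=54 (bin 00110110); offset now 37 = byte 4 bit 5; 19 bits remain

Answer: 4 5 54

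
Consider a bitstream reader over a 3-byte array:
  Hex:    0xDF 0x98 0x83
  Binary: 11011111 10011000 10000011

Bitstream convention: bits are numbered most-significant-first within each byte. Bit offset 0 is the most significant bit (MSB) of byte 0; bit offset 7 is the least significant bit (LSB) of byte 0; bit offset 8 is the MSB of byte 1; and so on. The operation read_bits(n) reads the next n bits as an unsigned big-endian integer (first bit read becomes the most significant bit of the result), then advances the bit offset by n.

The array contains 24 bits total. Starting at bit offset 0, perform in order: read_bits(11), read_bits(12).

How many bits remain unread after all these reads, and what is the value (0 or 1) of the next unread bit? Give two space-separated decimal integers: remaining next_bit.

Answer: 1 1

Derivation:
Read 1: bits[0:11] width=11 -> value=1788 (bin 11011111100); offset now 11 = byte 1 bit 3; 13 bits remain
Read 2: bits[11:23] width=12 -> value=3137 (bin 110001000001); offset now 23 = byte 2 bit 7; 1 bits remain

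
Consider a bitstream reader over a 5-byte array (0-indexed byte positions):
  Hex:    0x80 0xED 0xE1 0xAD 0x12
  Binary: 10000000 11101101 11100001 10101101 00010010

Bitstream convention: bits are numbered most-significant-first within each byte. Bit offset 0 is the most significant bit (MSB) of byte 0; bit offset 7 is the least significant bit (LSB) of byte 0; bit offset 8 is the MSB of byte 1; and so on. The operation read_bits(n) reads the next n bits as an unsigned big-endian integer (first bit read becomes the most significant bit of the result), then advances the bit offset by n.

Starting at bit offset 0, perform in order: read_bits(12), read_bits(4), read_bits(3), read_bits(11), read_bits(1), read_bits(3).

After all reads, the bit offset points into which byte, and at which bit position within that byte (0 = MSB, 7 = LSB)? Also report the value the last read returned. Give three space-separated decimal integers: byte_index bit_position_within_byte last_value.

Read 1: bits[0:12] width=12 -> value=2062 (bin 100000001110); offset now 12 = byte 1 bit 4; 28 bits remain
Read 2: bits[12:16] width=4 -> value=13 (bin 1101); offset now 16 = byte 2 bit 0; 24 bits remain
Read 3: bits[16:19] width=3 -> value=7 (bin 111); offset now 19 = byte 2 bit 3; 21 bits remain
Read 4: bits[19:30] width=11 -> value=107 (bin 00001101011); offset now 30 = byte 3 bit 6; 10 bits remain
Read 5: bits[30:31] width=1 -> value=0 (bin 0); offset now 31 = byte 3 bit 7; 9 bits remain
Read 6: bits[31:34] width=3 -> value=4 (bin 100); offset now 34 = byte 4 bit 2; 6 bits remain

Answer: 4 2 4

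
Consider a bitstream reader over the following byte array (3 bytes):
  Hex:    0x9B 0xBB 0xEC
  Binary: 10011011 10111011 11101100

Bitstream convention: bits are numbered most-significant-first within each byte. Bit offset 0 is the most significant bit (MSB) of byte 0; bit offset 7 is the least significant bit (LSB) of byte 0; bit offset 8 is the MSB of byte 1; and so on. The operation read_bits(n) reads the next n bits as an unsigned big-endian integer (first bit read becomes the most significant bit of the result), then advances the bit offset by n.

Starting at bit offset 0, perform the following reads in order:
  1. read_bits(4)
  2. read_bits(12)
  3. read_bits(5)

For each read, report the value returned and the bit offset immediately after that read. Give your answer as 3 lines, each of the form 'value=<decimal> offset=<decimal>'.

Answer: value=9 offset=4
value=3003 offset=16
value=29 offset=21

Derivation:
Read 1: bits[0:4] width=4 -> value=9 (bin 1001); offset now 4 = byte 0 bit 4; 20 bits remain
Read 2: bits[4:16] width=12 -> value=3003 (bin 101110111011); offset now 16 = byte 2 bit 0; 8 bits remain
Read 3: bits[16:21] width=5 -> value=29 (bin 11101); offset now 21 = byte 2 bit 5; 3 bits remain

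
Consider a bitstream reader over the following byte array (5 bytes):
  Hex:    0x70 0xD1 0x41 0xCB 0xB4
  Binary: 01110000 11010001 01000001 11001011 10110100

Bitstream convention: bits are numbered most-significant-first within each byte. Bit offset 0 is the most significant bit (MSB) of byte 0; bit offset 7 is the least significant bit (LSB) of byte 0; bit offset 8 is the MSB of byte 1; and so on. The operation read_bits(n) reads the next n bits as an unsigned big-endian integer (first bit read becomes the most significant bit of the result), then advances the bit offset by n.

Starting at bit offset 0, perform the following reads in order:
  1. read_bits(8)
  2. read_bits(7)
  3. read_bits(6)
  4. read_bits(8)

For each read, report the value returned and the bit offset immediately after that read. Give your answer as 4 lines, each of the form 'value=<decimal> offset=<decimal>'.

Read 1: bits[0:8] width=8 -> value=112 (bin 01110000); offset now 8 = byte 1 bit 0; 32 bits remain
Read 2: bits[8:15] width=7 -> value=104 (bin 1101000); offset now 15 = byte 1 bit 7; 25 bits remain
Read 3: bits[15:21] width=6 -> value=40 (bin 101000); offset now 21 = byte 2 bit 5; 19 bits remain
Read 4: bits[21:29] width=8 -> value=57 (bin 00111001); offset now 29 = byte 3 bit 5; 11 bits remain

Answer: value=112 offset=8
value=104 offset=15
value=40 offset=21
value=57 offset=29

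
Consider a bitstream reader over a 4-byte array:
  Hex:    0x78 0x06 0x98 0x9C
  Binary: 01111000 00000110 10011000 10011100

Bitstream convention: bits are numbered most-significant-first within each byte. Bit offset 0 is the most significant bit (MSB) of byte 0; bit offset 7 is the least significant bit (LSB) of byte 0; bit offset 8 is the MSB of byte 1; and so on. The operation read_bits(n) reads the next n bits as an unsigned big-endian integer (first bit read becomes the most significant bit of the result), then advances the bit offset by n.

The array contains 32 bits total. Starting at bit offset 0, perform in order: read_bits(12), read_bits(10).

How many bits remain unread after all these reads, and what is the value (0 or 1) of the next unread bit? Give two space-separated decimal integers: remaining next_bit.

Read 1: bits[0:12] width=12 -> value=1920 (bin 011110000000); offset now 12 = byte 1 bit 4; 20 bits remain
Read 2: bits[12:22] width=10 -> value=422 (bin 0110100110); offset now 22 = byte 2 bit 6; 10 bits remain

Answer: 10 0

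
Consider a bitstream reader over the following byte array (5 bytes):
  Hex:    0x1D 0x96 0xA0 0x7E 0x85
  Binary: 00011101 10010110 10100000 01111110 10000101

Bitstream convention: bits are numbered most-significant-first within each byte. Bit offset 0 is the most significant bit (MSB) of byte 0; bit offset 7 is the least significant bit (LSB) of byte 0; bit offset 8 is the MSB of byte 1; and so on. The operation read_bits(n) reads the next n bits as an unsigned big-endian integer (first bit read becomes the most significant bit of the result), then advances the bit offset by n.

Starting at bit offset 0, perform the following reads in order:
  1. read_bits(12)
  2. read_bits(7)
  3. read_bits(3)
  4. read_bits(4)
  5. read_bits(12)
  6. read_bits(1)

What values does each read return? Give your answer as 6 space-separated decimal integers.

Read 1: bits[0:12] width=12 -> value=473 (bin 000111011001); offset now 12 = byte 1 bit 4; 28 bits remain
Read 2: bits[12:19] width=7 -> value=53 (bin 0110101); offset now 19 = byte 2 bit 3; 21 bits remain
Read 3: bits[19:22] width=3 -> value=0 (bin 000); offset now 22 = byte 2 bit 6; 18 bits remain
Read 4: bits[22:26] width=4 -> value=1 (bin 0001); offset now 26 = byte 3 bit 2; 14 bits remain
Read 5: bits[26:38] width=12 -> value=4001 (bin 111110100001); offset now 38 = byte 4 bit 6; 2 bits remain
Read 6: bits[38:39] width=1 -> value=0 (bin 0); offset now 39 = byte 4 bit 7; 1 bits remain

Answer: 473 53 0 1 4001 0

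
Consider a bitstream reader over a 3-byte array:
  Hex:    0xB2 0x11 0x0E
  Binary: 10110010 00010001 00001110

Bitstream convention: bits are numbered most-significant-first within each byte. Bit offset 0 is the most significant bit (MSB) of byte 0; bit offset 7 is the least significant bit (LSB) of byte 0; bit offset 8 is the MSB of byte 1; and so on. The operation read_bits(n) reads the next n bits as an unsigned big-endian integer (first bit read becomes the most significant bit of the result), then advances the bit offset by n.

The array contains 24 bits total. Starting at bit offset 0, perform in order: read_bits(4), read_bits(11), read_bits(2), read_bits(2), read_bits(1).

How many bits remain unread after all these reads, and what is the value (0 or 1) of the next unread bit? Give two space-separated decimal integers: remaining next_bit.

Read 1: bits[0:4] width=4 -> value=11 (bin 1011); offset now 4 = byte 0 bit 4; 20 bits remain
Read 2: bits[4:15] width=11 -> value=264 (bin 00100001000); offset now 15 = byte 1 bit 7; 9 bits remain
Read 3: bits[15:17] width=2 -> value=2 (bin 10); offset now 17 = byte 2 bit 1; 7 bits remain
Read 4: bits[17:19] width=2 -> value=0 (bin 00); offset now 19 = byte 2 bit 3; 5 bits remain
Read 5: bits[19:20] width=1 -> value=0 (bin 0); offset now 20 = byte 2 bit 4; 4 bits remain

Answer: 4 1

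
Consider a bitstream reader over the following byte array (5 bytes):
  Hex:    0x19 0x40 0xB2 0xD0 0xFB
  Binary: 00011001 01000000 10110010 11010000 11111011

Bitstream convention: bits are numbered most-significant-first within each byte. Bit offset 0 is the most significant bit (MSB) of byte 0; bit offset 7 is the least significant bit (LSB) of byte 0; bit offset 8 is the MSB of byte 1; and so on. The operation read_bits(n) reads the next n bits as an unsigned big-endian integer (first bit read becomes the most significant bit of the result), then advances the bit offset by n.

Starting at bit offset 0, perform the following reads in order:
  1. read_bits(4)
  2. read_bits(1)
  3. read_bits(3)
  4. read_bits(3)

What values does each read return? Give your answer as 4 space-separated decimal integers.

Read 1: bits[0:4] width=4 -> value=1 (bin 0001); offset now 4 = byte 0 bit 4; 36 bits remain
Read 2: bits[4:5] width=1 -> value=1 (bin 1); offset now 5 = byte 0 bit 5; 35 bits remain
Read 3: bits[5:8] width=3 -> value=1 (bin 001); offset now 8 = byte 1 bit 0; 32 bits remain
Read 4: bits[8:11] width=3 -> value=2 (bin 010); offset now 11 = byte 1 bit 3; 29 bits remain

Answer: 1 1 1 2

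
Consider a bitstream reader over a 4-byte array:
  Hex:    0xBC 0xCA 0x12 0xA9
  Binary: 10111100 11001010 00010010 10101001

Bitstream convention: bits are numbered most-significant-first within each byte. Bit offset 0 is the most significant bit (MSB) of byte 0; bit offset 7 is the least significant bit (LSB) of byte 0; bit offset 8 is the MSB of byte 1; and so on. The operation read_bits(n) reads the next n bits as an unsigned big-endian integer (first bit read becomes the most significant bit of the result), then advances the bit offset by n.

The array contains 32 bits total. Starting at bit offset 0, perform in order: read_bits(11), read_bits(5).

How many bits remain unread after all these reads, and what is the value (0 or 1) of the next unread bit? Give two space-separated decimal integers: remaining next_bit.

Answer: 16 0

Derivation:
Read 1: bits[0:11] width=11 -> value=1510 (bin 10111100110); offset now 11 = byte 1 bit 3; 21 bits remain
Read 2: bits[11:16] width=5 -> value=10 (bin 01010); offset now 16 = byte 2 bit 0; 16 bits remain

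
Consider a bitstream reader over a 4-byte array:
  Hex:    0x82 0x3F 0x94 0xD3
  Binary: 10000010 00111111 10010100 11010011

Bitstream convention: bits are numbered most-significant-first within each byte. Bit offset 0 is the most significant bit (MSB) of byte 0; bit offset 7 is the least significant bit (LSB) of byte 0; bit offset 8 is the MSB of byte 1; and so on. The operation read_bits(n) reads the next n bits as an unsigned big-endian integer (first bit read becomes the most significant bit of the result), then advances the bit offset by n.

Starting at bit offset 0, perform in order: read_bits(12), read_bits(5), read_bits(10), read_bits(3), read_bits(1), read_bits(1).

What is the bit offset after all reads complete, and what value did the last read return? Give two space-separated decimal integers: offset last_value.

Answer: 32 1

Derivation:
Read 1: bits[0:12] width=12 -> value=2083 (bin 100000100011); offset now 12 = byte 1 bit 4; 20 bits remain
Read 2: bits[12:17] width=5 -> value=31 (bin 11111); offset now 17 = byte 2 bit 1; 15 bits remain
Read 3: bits[17:27] width=10 -> value=166 (bin 0010100110); offset now 27 = byte 3 bit 3; 5 bits remain
Read 4: bits[27:30] width=3 -> value=4 (bin 100); offset now 30 = byte 3 bit 6; 2 bits remain
Read 5: bits[30:31] width=1 -> value=1 (bin 1); offset now 31 = byte 3 bit 7; 1 bits remain
Read 6: bits[31:32] width=1 -> value=1 (bin 1); offset now 32 = byte 4 bit 0; 0 bits remain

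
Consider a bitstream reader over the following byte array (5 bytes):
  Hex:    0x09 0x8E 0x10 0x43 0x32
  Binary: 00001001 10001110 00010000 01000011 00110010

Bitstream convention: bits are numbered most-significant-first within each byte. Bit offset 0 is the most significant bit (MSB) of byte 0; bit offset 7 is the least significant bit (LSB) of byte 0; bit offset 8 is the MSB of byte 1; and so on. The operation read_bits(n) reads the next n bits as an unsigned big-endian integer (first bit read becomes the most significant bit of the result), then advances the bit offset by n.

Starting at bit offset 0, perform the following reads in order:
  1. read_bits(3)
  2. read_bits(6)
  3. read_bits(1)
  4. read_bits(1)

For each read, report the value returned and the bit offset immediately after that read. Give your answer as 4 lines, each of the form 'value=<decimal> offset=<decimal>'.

Answer: value=0 offset=3
value=19 offset=9
value=0 offset=10
value=0 offset=11

Derivation:
Read 1: bits[0:3] width=3 -> value=0 (bin 000); offset now 3 = byte 0 bit 3; 37 bits remain
Read 2: bits[3:9] width=6 -> value=19 (bin 010011); offset now 9 = byte 1 bit 1; 31 bits remain
Read 3: bits[9:10] width=1 -> value=0 (bin 0); offset now 10 = byte 1 bit 2; 30 bits remain
Read 4: bits[10:11] width=1 -> value=0 (bin 0); offset now 11 = byte 1 bit 3; 29 bits remain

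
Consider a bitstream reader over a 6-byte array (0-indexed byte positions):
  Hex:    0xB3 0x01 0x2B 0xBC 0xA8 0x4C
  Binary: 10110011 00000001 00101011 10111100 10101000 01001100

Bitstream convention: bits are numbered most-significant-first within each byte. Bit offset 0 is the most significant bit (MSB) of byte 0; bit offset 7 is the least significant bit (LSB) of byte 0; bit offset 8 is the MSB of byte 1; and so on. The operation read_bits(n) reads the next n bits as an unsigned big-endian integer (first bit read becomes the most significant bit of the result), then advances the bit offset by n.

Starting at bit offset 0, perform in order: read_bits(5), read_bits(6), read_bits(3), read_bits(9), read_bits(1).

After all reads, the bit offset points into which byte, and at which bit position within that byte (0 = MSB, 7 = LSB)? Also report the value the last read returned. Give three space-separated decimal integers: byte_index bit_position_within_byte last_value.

Read 1: bits[0:5] width=5 -> value=22 (bin 10110); offset now 5 = byte 0 bit 5; 43 bits remain
Read 2: bits[5:11] width=6 -> value=24 (bin 011000); offset now 11 = byte 1 bit 3; 37 bits remain
Read 3: bits[11:14] width=3 -> value=0 (bin 000); offset now 14 = byte 1 bit 6; 34 bits remain
Read 4: bits[14:23] width=9 -> value=149 (bin 010010101); offset now 23 = byte 2 bit 7; 25 bits remain
Read 5: bits[23:24] width=1 -> value=1 (bin 1); offset now 24 = byte 3 bit 0; 24 bits remain

Answer: 3 0 1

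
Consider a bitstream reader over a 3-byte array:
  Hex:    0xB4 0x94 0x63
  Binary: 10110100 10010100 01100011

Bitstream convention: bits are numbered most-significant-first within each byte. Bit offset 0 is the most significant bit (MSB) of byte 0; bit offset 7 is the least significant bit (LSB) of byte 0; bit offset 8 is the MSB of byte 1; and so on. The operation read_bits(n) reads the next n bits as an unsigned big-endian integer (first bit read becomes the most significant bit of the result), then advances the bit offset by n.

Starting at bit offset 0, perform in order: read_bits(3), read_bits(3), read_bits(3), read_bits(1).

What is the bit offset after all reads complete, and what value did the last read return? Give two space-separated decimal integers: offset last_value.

Answer: 10 0

Derivation:
Read 1: bits[0:3] width=3 -> value=5 (bin 101); offset now 3 = byte 0 bit 3; 21 bits remain
Read 2: bits[3:6] width=3 -> value=5 (bin 101); offset now 6 = byte 0 bit 6; 18 bits remain
Read 3: bits[6:9] width=3 -> value=1 (bin 001); offset now 9 = byte 1 bit 1; 15 bits remain
Read 4: bits[9:10] width=1 -> value=0 (bin 0); offset now 10 = byte 1 bit 2; 14 bits remain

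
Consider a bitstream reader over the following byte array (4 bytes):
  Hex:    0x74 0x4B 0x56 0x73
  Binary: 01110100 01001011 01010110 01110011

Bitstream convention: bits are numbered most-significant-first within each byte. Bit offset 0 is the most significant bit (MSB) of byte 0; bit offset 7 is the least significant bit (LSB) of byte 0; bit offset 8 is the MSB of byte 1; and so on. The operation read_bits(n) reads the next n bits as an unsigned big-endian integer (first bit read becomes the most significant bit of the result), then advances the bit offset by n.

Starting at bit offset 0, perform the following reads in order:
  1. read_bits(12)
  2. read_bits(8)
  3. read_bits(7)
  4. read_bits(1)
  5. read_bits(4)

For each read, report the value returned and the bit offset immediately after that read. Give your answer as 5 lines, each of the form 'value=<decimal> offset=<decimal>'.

Read 1: bits[0:12] width=12 -> value=1860 (bin 011101000100); offset now 12 = byte 1 bit 4; 20 bits remain
Read 2: bits[12:20] width=8 -> value=181 (bin 10110101); offset now 20 = byte 2 bit 4; 12 bits remain
Read 3: bits[20:27] width=7 -> value=51 (bin 0110011); offset now 27 = byte 3 bit 3; 5 bits remain
Read 4: bits[27:28] width=1 -> value=1 (bin 1); offset now 28 = byte 3 bit 4; 4 bits remain
Read 5: bits[28:32] width=4 -> value=3 (bin 0011); offset now 32 = byte 4 bit 0; 0 bits remain

Answer: value=1860 offset=12
value=181 offset=20
value=51 offset=27
value=1 offset=28
value=3 offset=32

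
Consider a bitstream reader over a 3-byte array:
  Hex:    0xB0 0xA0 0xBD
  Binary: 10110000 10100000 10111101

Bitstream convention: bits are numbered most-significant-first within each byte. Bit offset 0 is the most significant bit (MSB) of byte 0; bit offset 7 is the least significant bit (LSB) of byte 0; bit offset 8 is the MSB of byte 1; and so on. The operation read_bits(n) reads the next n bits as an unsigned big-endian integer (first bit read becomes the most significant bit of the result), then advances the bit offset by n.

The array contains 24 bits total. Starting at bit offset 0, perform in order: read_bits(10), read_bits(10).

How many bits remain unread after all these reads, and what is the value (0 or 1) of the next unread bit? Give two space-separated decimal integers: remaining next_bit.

Read 1: bits[0:10] width=10 -> value=706 (bin 1011000010); offset now 10 = byte 1 bit 2; 14 bits remain
Read 2: bits[10:20] width=10 -> value=523 (bin 1000001011); offset now 20 = byte 2 bit 4; 4 bits remain

Answer: 4 1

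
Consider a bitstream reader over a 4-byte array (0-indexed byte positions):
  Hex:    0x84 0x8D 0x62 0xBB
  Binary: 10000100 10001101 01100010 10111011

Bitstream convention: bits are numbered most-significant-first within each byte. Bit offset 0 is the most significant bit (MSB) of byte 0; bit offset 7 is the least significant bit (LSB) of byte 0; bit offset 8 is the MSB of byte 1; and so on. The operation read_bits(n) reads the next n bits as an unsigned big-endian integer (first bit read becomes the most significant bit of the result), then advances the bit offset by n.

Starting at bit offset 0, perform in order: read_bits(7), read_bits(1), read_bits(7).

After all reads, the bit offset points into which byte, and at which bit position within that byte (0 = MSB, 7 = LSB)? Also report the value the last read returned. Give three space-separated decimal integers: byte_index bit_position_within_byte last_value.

Answer: 1 7 70

Derivation:
Read 1: bits[0:7] width=7 -> value=66 (bin 1000010); offset now 7 = byte 0 bit 7; 25 bits remain
Read 2: bits[7:8] width=1 -> value=0 (bin 0); offset now 8 = byte 1 bit 0; 24 bits remain
Read 3: bits[8:15] width=7 -> value=70 (bin 1000110); offset now 15 = byte 1 bit 7; 17 bits remain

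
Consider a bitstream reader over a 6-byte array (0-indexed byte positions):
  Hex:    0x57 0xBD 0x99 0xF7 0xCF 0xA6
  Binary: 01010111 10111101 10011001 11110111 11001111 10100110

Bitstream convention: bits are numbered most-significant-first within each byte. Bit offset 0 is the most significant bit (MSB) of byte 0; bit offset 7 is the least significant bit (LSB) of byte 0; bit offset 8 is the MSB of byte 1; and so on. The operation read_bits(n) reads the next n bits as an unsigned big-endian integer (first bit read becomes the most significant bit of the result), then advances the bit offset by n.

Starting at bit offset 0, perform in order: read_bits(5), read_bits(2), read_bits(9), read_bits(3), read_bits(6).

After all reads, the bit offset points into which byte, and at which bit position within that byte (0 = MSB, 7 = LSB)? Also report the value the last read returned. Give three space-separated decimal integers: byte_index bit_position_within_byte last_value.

Answer: 3 1 51

Derivation:
Read 1: bits[0:5] width=5 -> value=10 (bin 01010); offset now 5 = byte 0 bit 5; 43 bits remain
Read 2: bits[5:7] width=2 -> value=3 (bin 11); offset now 7 = byte 0 bit 7; 41 bits remain
Read 3: bits[7:16] width=9 -> value=445 (bin 110111101); offset now 16 = byte 2 bit 0; 32 bits remain
Read 4: bits[16:19] width=3 -> value=4 (bin 100); offset now 19 = byte 2 bit 3; 29 bits remain
Read 5: bits[19:25] width=6 -> value=51 (bin 110011); offset now 25 = byte 3 bit 1; 23 bits remain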